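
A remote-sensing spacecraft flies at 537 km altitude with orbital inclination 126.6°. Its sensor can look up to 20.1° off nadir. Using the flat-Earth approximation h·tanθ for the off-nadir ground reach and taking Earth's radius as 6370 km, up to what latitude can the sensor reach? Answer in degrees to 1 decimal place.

Retrograde orbit: the ground track reaches ±(180° − i) = ±(180 − 126.6) = ±53.4°.
Sensor half-swath on the ground ≈ 537·tan(20.1°) = 197 km = 1.77° of latitude.
Maximum observable latitude ≈ 53.4 + 1.77 = 55.2°.

55.2°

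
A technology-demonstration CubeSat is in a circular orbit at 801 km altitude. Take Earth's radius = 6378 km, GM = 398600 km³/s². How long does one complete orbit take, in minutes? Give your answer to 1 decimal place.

100.9 min

Semi-major axis a = 6378 + 801 = 7179 km. Period T = 2π√(a³/μ) = 2π√(7179³/398600) = 6053.5 s = 100.89 min.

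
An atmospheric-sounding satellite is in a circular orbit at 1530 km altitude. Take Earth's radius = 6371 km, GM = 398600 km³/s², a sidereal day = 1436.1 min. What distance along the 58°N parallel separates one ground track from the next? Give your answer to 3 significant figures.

1720 km

Semi-major axis a = 6371 + 1530 = 7901 km. Period T = 2π√(a³/μ) = 2π√(7901³/398600) = 6989.3 s = 116.49 min.
Node shift per orbit = (6989.3/86166) × 360° = 29.20°.
Equatorial spacing = 29.20 × 111.2 km/° = 3247 km.
At 58° latitude, spacing = 3247 × cos(58°) = 1721 km.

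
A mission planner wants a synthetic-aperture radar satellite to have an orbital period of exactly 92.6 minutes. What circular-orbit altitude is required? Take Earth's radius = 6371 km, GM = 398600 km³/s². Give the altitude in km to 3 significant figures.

409 km

T = 92.6 min = 5556.0 s.
From T = 2π√(a³/μ): a = (μ T²/4π²)^(1/3) = (398600 × 5556.0² / 4π²)^(1/3) = 6780 km.
Altitude h = a − R = 6780 − 6371 = 409 km.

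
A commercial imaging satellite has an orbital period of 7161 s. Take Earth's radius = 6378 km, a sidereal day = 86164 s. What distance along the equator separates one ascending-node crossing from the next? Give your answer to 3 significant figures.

3330 km

During one orbit Earth rotates (7161.0 / 86164) × 360° = 29.92°.
At the equator that is 29.92° × (2π·6378/360) km/° = 29.92 × 111.3 = 3331 km.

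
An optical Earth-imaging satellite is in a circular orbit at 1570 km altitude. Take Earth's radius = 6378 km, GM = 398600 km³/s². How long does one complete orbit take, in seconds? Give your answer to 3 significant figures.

7050 seconds

Semi-major axis a = 6378 + 1570 = 7948 km. Period T = 2π√(a³/μ) = 2π√(7948³/398600) = 7051.8 s = 117.53 min.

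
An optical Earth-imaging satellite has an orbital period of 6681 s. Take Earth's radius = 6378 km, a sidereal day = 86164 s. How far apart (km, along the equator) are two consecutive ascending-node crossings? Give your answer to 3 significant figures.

3110 km

During one orbit Earth rotates (6681.0 / 86164) × 360° = 27.91°.
At the equator that is 27.91° × (2π·6378/360) km/° = 27.91 × 111.3 = 3107 km.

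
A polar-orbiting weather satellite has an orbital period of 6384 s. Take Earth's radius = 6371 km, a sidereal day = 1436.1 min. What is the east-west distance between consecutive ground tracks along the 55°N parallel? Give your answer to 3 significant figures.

Node shift per orbit = (6384.0/86166) × 360° = 26.67°.
Equatorial spacing = 26.67 × 111.2 km/° = 2966 km.
At 55° latitude, spacing = 2966 × cos(55°) = 1701 km.

1700 km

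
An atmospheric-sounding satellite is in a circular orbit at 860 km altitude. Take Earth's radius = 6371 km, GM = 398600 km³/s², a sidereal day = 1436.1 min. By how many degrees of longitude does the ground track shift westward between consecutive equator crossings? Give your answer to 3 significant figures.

25.6°

Semi-major axis a = 6371 + 860 = 7231 km. Period T = 2π√(a³/μ) = 2π√(7231³/398600) = 6119.4 s = 101.99 min.
During one orbit Earth rotates (6119.4 / 86166) × 360° = 25.57°.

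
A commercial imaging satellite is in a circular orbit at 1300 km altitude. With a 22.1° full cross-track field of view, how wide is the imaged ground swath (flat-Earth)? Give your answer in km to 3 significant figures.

Half-angle = 22.1°/2 = 11.05°.
Swath width ≈ 2h·tan(θ/2) = 2 × 1300 × tan(11.05°) = 507.7 km.

508 km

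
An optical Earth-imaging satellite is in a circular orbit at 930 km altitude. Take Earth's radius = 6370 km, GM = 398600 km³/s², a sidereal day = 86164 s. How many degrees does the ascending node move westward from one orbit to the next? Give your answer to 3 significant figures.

25.9°

Semi-major axis a = 6370 + 930 = 7300 km. Period T = 2π√(a³/μ) = 2π√(7300³/398600) = 6207.2 s = 103.45 min.
During one orbit Earth rotates (6207.2 / 86164) × 360° = 25.93°.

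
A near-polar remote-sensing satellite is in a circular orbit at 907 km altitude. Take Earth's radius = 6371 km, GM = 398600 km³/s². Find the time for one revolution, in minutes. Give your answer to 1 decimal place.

103.0 min

Semi-major axis a = 6371 + 907 = 7278 km. Period T = 2π√(a³/μ) = 2π√(7278³/398600) = 6179.2 s = 102.99 min.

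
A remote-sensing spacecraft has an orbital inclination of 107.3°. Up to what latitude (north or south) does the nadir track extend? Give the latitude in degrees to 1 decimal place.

72.7°

Retrograde orbit: the ground track reaches ±(180° − i) = ±(180 − 107.3) = ±72.7°.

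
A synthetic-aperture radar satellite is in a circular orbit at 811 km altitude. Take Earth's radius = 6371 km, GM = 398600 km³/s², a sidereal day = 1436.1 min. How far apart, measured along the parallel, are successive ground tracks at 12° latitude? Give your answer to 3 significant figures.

Semi-major axis a = 6371 + 811 = 7182 km. Period T = 2π√(a³/μ) = 2π√(7182³/398600) = 6057.3 s = 100.96 min.
Node shift per orbit = (6057.3/86166) × 360° = 25.31°.
Equatorial spacing = 25.31 × 111.2 km/° = 2814 km.
At 12° latitude, spacing = 2814 × cos(12°) = 2753 km.

2750 km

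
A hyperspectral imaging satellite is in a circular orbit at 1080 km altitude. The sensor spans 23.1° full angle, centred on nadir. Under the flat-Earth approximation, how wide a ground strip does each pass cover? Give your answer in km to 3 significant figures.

Half-angle = 23.1°/2 = 11.55°.
Swath width ≈ 2h·tan(θ/2) = 2 × 1080 × tan(11.55°) = 441.4 km.

441 km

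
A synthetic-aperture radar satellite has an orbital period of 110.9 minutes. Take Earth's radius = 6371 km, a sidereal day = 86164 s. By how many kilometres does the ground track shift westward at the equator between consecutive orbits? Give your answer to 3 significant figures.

3090 km

T = 110.9 min = 6654.0 s.
During one orbit Earth rotates (6654.0 / 86164) × 360° = 27.80°.
At the equator that is 27.80° × (2π·6371/360) km/° = 27.80 × 111.2 = 3091 km.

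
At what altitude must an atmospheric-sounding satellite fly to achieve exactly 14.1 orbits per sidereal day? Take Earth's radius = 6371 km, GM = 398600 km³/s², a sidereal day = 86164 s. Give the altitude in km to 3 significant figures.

Required period T = 86164 / 14.1 = 6110.9 s.
From T = 2π√(a³/μ): a = (μ T²/4π²)^(1/3) = (398600 × 6110.9² / 4π²)^(1/3) = 7224 km.
Altitude h = a − R = 7224 − 6371 = 853 km.

853 km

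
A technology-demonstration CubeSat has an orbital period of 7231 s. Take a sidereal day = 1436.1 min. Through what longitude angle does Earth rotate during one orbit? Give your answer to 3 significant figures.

During one orbit Earth rotates (7231.0 / 86166) × 360° = 30.21°.

30.2°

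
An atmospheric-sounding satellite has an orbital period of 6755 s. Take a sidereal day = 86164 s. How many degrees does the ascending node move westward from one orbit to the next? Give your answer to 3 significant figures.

28.2°

During one orbit Earth rotates (6755.0 / 86164) × 360° = 28.22°.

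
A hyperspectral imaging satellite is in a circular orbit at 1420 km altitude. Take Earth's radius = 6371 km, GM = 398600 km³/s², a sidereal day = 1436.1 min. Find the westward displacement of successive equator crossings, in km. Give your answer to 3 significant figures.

3180 km

Semi-major axis a = 6371 + 1420 = 7791 km. Period T = 2π√(a³/μ) = 2π√(7791³/398600) = 6843.9 s = 114.06 min.
During one orbit Earth rotates (6843.9 / 86166) × 360° = 28.59°.
At the equator that is 28.59° × (2π·6371/360) km/° = 28.59 × 111.2 = 3179 km.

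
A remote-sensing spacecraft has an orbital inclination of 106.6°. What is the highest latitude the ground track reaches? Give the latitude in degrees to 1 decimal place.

73.4°

Retrograde orbit: the ground track reaches ±(180° − i) = ±(180 − 106.6) = ±73.4°.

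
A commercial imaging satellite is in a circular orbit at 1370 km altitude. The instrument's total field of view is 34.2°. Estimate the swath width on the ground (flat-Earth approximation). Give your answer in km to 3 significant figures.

Half-angle = 34.2°/2 = 17.1°.
Swath width ≈ 2h·tan(θ/2) = 2 × 1370 × tan(17.1°) = 842.9 km.

843 km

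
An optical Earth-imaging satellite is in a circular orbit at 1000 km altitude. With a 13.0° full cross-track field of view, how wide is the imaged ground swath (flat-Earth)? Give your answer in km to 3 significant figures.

228 km

Half-angle = 13.0°/2 = 6.5°.
Swath width ≈ 2h·tan(θ/2) = 2 × 1000 × tan(6.5°) = 227.9 km.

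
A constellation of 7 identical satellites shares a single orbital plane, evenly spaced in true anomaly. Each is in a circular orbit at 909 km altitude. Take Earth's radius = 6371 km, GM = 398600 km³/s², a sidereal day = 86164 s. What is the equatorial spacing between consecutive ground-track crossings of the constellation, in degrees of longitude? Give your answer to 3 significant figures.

Semi-major axis a = 6371 + 909 = 7280 km. Period T = 2π√(a³/μ) = 2π√(7280³/398600) = 6181.7 s = 103.03 min.
Single-satellite node shift = (6181.7/86164) × 360° = 25.83°.
With 7 satellites evenly phased, successive equator crossings are 25.83/7 = 3.690° apart.

3.69°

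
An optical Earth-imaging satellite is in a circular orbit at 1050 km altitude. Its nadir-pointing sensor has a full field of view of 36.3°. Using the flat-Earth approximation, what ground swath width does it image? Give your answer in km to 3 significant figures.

688 km

Half-angle = 36.3°/2 = 18.15°.
Swath width ≈ 2h·tan(θ/2) = 2 × 1050 × tan(18.15°) = 688.4 km.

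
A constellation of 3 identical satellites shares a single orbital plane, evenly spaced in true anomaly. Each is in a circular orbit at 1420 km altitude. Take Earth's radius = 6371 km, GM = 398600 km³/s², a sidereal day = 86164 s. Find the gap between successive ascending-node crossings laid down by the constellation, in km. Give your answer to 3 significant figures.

1060 km

Semi-major axis a = 6371 + 1420 = 7791 km. Period T = 2π√(a³/μ) = 2π√(7791³/398600) = 6843.9 s = 114.06 min.
Single-satellite node shift = (6843.9/86164) × 360° = 28.59°.
With 3 satellites evenly phased, successive equator crossings are 28.59/3 = 9.531° apart.
That is 9.531 × 111.2 = 1060 km at the equator.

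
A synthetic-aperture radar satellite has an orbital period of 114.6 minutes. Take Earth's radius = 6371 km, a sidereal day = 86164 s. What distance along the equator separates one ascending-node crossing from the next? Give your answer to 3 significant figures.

3190 km

T = 114.6 min = 6876.0 s.
During one orbit Earth rotates (6876.0 / 86164) × 360° = 28.73°.
At the equator that is 28.73° × (2π·6371/360) km/° = 28.73 × 111.2 = 3194 km.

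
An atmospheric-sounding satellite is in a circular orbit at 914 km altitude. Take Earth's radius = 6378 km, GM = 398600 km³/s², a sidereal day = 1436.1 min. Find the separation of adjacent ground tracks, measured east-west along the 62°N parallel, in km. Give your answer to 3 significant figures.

Semi-major axis a = 6378 + 914 = 7292 km. Period T = 2π√(a³/μ) = 2π√(7292³/398600) = 6197.0 s = 103.28 min.
Node shift per orbit = (6197.0/86166) × 360° = 25.89°.
Equatorial spacing = 25.89 × 111.3 km/° = 2882 km.
At 62° latitude, spacing = 2882 × cos(62°) = 1353 km.

1350 km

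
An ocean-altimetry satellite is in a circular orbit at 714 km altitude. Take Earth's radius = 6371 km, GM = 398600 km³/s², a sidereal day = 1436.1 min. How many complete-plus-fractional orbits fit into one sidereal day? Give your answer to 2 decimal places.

14.52

Semi-major axis a = 6371 + 714 = 7085 km. Period T = 2π√(a³/μ) = 2π√(7085³/398600) = 5935.0 s = 98.92 min.
Orbits per sidereal day = 86166 / 5935.0 = 14.518.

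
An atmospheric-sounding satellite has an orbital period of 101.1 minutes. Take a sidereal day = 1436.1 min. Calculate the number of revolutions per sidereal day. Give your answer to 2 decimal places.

14.20

T = 101.1 min = 6066.0 s.
Orbits per sidereal day = 86166 / 6066.0 = 14.205.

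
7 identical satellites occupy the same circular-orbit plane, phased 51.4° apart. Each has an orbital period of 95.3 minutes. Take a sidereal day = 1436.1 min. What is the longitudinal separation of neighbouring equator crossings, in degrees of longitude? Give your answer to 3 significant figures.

T = 95.3 min = 5718.0 s.
Single-satellite node shift = (5718.0/86166) × 360° = 23.89°.
With 7 satellites evenly phased, successive equator crossings are 23.89/7 = 3.413° apart.

3.41°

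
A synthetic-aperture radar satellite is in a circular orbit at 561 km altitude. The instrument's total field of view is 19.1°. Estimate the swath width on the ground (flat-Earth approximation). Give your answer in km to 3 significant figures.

Half-angle = 19.1°/2 = 9.55°.
Swath width ≈ 2h·tan(θ/2) = 2 × 561 × tan(9.55°) = 188.8 km.

189 km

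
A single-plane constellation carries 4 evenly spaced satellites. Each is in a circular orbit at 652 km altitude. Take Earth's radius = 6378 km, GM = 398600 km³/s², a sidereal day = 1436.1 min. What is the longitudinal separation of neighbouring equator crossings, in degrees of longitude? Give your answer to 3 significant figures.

6.13°

Semi-major axis a = 6378 + 652 = 7030 km. Period T = 2π√(a³/μ) = 2π√(7030³/398600) = 5866.0 s = 97.77 min.
Single-satellite node shift = (5866.0/86166) × 360° = 24.51°.
With 4 satellites evenly phased, successive equator crossings are 24.51/4 = 6.127° apart.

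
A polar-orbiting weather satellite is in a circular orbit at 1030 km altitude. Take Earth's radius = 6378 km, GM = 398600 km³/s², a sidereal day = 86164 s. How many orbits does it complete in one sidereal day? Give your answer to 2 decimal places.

Semi-major axis a = 6378 + 1030 = 7408 km. Period T = 2π√(a³/μ) = 2π√(7408³/398600) = 6345.5 s = 105.76 min.
Orbits per sidereal day = 86164 / 6345.5 = 13.579.

13.58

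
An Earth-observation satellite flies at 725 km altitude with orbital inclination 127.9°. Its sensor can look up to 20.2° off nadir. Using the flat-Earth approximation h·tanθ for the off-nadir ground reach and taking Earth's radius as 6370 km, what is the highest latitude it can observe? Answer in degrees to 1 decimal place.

Retrograde orbit: the ground track reaches ±(180° − i) = ±(180 − 127.9) = ±52.1°.
Sensor half-swath on the ground ≈ 725·tan(20.2°) = 267 km = 2.40° of latitude.
Maximum observable latitude ≈ 52.1 + 2.40 = 54.5°.

54.5°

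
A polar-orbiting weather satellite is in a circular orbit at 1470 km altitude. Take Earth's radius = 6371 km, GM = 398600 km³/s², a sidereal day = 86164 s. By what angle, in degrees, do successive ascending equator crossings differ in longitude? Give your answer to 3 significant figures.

28.9°

Semi-major axis a = 6371 + 1470 = 7841 km. Period T = 2π√(a³/μ) = 2π√(7841³/398600) = 6909.8 s = 115.16 min.
During one orbit Earth rotates (6909.8 / 86164) × 360° = 28.87°.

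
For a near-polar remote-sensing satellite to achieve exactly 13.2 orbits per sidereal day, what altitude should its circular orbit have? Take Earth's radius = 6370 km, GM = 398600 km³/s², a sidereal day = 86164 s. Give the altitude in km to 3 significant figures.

1180 km

Required period T = 86164 / 13.2 = 6527.6 s.
From T = 2π√(a³/μ): a = (μ T²/4π²)^(1/3) = (398600 × 6527.6² / 4π²)^(1/3) = 7549 km.
Altitude h = a − R = 7549 − 6370 = 1179 km.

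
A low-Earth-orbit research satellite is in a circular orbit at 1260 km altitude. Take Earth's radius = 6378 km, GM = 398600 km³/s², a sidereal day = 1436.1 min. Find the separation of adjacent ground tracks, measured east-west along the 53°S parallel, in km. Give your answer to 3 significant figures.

1860 km

Semi-major axis a = 6378 + 1260 = 7638 km. Period T = 2π√(a³/μ) = 2π√(7638³/398600) = 6643.3 s = 110.72 min.
Node shift per orbit = (6643.3/86166) × 360° = 27.76°.
Equatorial spacing = 27.76 × 111.3 km/° = 3090 km.
At 53° latitude, spacing = 3090 × cos(53°) = 1859 km.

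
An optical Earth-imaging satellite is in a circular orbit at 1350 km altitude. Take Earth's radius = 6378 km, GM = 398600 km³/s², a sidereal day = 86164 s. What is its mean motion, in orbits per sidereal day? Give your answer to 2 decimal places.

Semi-major axis a = 6378 + 1350 = 7728 km. Period T = 2π√(a³/μ) = 2π√(7728³/398600) = 6761.0 s = 112.68 min.
Orbits per sidereal day = 86164 / 6761.0 = 12.744.

12.74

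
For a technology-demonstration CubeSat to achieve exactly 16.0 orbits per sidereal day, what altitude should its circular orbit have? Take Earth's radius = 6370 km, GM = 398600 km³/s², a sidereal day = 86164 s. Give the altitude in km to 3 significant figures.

270 km

Required period T = 86164 / 16.0 = 5385.2 s.
From T = 2π√(a³/μ): a = (μ T²/4π²)^(1/3) = (398600 × 5385.2² / 4π²)^(1/3) = 6640 km.
Altitude h = a − R = 6640 − 6370 = 270 km.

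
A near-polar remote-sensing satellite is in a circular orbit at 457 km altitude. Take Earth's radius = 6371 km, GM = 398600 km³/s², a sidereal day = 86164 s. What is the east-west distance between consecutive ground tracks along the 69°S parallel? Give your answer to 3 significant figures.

935 km

Semi-major axis a = 6371 + 457 = 6828 km. Period T = 2π√(a³/μ) = 2π√(6828³/398600) = 5615.0 s = 93.58 min.
Node shift per orbit = (5615.0/86164) × 360° = 23.46°.
Equatorial spacing = 23.46 × 111.2 km/° = 2609 km.
At 69° latitude, spacing = 2609 × cos(69°) = 935 km.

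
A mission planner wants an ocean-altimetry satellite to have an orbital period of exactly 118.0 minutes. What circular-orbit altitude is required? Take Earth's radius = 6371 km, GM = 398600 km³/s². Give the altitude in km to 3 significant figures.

T = 118.0 min = 7080.0 s.
From T = 2π√(a³/μ): a = (μ T²/4π²)^(1/3) = (398600 × 7080.0² / 4π²)^(1/3) = 7969 km.
Altitude h = a − R = 7969 − 6371 = 1598 km.

1600 km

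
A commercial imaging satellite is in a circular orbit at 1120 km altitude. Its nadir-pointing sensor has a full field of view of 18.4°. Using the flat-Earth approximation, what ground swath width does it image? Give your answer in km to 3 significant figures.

363 km

Half-angle = 18.4°/2 = 9.2°.
Swath width ≈ 2h·tan(θ/2) = 2 × 1120 × tan(9.2°) = 362.8 km.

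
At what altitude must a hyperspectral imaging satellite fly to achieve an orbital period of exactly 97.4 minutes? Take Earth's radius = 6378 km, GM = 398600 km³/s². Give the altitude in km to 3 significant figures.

T = 97.4 min = 5844.0 s.
From T = 2π√(a³/μ): a = (μ T²/4π²)^(1/3) = (398600 × 5844.0² / 4π²)^(1/3) = 7012 km.
Altitude h = a − R = 7012 − 6378 = 634 km.

634 km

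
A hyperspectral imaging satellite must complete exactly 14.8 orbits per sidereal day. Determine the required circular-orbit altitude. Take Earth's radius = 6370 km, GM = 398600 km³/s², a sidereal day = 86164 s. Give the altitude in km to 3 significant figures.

625 km

Required period T = 86164 / 14.8 = 5821.9 s.
From T = 2π√(a³/μ): a = (μ T²/4π²)^(1/3) = (398600 × 5821.9² / 4π²)^(1/3) = 6995 km.
Altitude h = a − R = 6995 − 6370 = 625 km.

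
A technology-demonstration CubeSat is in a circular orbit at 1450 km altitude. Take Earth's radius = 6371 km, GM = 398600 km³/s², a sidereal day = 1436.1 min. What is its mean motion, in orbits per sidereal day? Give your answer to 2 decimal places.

Semi-major axis a = 6371 + 1450 = 7821 km. Period T = 2π√(a³/μ) = 2π√(7821³/398600) = 6883.4 s = 114.72 min.
Orbits per sidereal day = 86166 / 6883.4 = 12.518.

12.52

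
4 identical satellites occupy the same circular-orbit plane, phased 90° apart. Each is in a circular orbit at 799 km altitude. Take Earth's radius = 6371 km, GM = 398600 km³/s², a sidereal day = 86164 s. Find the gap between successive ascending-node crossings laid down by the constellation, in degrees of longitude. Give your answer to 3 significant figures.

Semi-major axis a = 6371 + 799 = 7170 km. Period T = 2π√(a³/μ) = 2π√(7170³/398600) = 6042.1 s = 100.70 min.
Single-satellite node shift = (6042.1/86164) × 360° = 25.24°.
With 4 satellites evenly phased, successive equator crossings are 25.24/4 = 6.311° apart.

6.31°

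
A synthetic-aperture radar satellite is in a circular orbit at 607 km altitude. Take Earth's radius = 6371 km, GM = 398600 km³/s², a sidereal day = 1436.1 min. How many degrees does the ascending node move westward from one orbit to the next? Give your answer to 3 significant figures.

24.2°

Semi-major axis a = 6371 + 607 = 6978 km. Period T = 2π√(a³/μ) = 2π√(6978³/398600) = 5801.1 s = 96.68 min.
During one orbit Earth rotates (5801.1 / 86166) × 360° = 24.24°.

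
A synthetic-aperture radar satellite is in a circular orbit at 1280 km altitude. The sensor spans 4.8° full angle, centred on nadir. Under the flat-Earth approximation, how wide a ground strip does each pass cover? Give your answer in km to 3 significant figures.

Half-angle = 4.8°/2 = 2.4°.
Swath width ≈ 2h·tan(θ/2) = 2 × 1280 × tan(2.4°) = 107.3 km.

107 km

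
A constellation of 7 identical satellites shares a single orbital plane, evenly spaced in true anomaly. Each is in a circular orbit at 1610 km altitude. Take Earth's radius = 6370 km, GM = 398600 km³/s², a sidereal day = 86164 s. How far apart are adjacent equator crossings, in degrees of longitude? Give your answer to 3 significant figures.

4.23°

Semi-major axis a = 6370 + 1610 = 7980 km. Period T = 2π√(a³/μ) = 2π√(7980³/398600) = 7094.4 s = 118.24 min.
Single-satellite node shift = (7094.4/86164) × 360° = 29.64°.
With 7 satellites evenly phased, successive equator crossings are 29.64/7 = 4.234° apart.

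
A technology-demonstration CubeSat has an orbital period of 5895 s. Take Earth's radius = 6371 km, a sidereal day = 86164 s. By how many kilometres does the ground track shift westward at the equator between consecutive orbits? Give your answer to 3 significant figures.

During one orbit Earth rotates (5895.0 / 86164) × 360° = 24.63°.
At the equator that is 24.63° × (2π·6371/360) km/° = 24.63 × 111.2 = 2739 km.

2740 km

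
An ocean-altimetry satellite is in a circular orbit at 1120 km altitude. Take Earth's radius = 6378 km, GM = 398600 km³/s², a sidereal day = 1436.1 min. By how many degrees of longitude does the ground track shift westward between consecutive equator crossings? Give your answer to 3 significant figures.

Semi-major axis a = 6378 + 1120 = 7498 km. Period T = 2π√(a³/μ) = 2π√(7498³/398600) = 6461.4 s = 107.69 min.
During one orbit Earth rotates (6461.4 / 86166) × 360° = 27.00°.

27.0°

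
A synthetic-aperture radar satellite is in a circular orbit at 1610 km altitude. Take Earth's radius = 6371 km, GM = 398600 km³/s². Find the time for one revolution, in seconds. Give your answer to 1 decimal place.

Semi-major axis a = 6371 + 1610 = 7981 km. Period T = 2π√(a³/μ) = 2π√(7981³/398600) = 7095.7 s = 118.26 min.

7095.7 seconds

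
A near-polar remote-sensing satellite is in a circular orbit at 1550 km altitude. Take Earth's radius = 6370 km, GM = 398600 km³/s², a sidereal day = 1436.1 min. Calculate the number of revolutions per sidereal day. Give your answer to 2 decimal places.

Semi-major axis a = 6370 + 1550 = 7920 km. Period T = 2π√(a³/μ) = 2π√(7920³/398600) = 7014.5 s = 116.91 min.
Orbits per sidereal day = 86166 / 7014.5 = 12.284.

12.28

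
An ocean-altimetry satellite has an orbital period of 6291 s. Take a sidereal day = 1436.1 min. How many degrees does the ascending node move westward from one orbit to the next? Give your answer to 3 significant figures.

During one orbit Earth rotates (6291.0 / 86166) × 360° = 26.28°.

26.3°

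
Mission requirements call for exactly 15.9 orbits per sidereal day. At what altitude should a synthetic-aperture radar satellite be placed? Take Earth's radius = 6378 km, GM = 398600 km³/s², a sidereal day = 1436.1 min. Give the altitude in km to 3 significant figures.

Required period T = 86166 / 15.9 = 5419.2 s.
From T = 2π√(a³/μ): a = (μ T²/4π²)^(1/3) = (398600 × 5419.2² / 4π²)^(1/3) = 6668 km.
Altitude h = a − R = 6668 − 6378 = 290 km.

290 km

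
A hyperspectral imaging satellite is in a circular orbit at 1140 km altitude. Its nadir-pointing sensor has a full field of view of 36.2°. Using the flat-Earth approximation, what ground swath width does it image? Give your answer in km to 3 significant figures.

745 km

Half-angle = 36.2°/2 = 18.1°.
Swath width ≈ 2h·tan(θ/2) = 2 × 1140 × tan(18.1°) = 745.2 km.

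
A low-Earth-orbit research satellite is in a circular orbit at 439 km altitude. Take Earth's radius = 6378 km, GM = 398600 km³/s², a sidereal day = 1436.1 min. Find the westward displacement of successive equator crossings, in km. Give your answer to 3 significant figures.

Semi-major axis a = 6378 + 439 = 6817 km. Period T = 2π√(a³/μ) = 2π√(6817³/398600) = 5601.5 s = 93.36 min.
During one orbit Earth rotates (5601.5 / 86166) × 360° = 23.40°.
At the equator that is 23.40° × (2π·6378/360) km/° = 23.40 × 111.3 = 2605 km.

2610 km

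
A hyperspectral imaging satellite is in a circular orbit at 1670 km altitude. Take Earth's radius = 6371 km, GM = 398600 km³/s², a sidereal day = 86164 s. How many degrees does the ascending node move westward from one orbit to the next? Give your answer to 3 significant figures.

30.0°

Semi-major axis a = 6371 + 1670 = 8041 km. Period T = 2π√(a³/μ) = 2π√(8041³/398600) = 7175.9 s = 119.60 min.
During one orbit Earth rotates (7175.9 / 86164) × 360° = 29.98°.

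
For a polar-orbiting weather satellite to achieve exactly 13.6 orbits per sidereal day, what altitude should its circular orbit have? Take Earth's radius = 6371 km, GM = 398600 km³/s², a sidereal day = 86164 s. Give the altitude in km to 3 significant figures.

Required period T = 86164 / 13.6 = 6335.6 s.
From T = 2π√(a³/μ): a = (μ T²/4π²)^(1/3) = (398600 × 6335.6² / 4π²)^(1/3) = 7400 km.
Altitude h = a − R = 7400 − 6371 = 1029 km.

1030 km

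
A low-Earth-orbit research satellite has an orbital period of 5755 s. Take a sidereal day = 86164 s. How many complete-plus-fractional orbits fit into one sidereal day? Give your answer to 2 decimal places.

Orbits per sidereal day = 86164 / 5755.0 = 14.972.

14.97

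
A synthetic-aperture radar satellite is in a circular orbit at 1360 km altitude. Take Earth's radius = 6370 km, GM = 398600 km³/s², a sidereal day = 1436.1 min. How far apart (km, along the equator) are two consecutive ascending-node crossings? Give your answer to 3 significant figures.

3140 km

Semi-major axis a = 6370 + 1360 = 7730 km. Period T = 2π√(a³/μ) = 2π√(7730³/398600) = 6763.6 s = 112.73 min.
During one orbit Earth rotates (6763.6 / 86166) × 360° = 28.26°.
At the equator that is 28.26° × (2π·6370/360) km/° = 28.26 × 111.2 = 3142 km.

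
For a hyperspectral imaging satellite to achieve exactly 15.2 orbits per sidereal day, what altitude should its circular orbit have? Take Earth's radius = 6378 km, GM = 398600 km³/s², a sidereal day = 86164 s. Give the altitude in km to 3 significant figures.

Required period T = 86164 / 15.2 = 5668.7 s.
From T = 2π√(a³/μ): a = (μ T²/4π²)^(1/3) = (398600 × 5668.7² / 4π²)^(1/3) = 6871 km.
Altitude h = a − R = 6871 − 6378 = 493 km.

493 km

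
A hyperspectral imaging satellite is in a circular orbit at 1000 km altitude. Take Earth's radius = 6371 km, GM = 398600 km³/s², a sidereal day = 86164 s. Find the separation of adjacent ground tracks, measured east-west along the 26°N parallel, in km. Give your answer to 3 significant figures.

2630 km

Semi-major axis a = 6371 + 1000 = 7371 km. Period T = 2π√(a³/μ) = 2π√(7371³/398600) = 6298.0 s = 104.97 min.
Node shift per orbit = (6298.0/86164) × 360° = 26.31°.
Equatorial spacing = 26.31 × 111.2 km/° = 2926 km.
At 26° latitude, spacing = 2926 × cos(26°) = 2630 km.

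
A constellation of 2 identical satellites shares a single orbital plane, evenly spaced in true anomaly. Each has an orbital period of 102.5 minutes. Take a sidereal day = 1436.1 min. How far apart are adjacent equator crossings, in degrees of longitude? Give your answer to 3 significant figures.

12.8°

T = 102.5 min = 6150.0 s.
Single-satellite node shift = (6150.0/86166) × 360° = 25.69°.
With 2 satellites evenly phased, successive equator crossings are 25.69/2 = 12.847° apart.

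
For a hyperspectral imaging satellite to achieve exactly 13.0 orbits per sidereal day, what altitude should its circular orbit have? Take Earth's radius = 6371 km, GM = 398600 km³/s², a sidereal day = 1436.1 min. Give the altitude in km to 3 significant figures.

Required period T = 86166 / 13.0 = 6628.2 s.
From T = 2π√(a³/μ): a = (μ T²/4π²)^(1/3) = (398600 × 6628.2² / 4π²)^(1/3) = 7626 km.
Altitude h = a − R = 7626 − 6371 = 1255 km.

1260 km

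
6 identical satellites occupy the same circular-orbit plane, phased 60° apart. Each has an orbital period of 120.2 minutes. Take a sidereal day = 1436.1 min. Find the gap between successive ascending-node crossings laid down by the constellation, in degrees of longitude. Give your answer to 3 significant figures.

5.02°

T = 120.2 min = 7212.0 s.
Single-satellite node shift = (7212.0/86166) × 360° = 30.13°.
With 6 satellites evenly phased, successive equator crossings are 30.13/6 = 5.022° apart.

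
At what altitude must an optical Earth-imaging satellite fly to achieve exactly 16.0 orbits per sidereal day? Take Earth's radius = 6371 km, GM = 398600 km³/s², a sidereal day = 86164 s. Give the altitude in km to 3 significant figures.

Required period T = 86164 / 16.0 = 5385.2 s.
From T = 2π√(a³/μ): a = (μ T²/4π²)^(1/3) = (398600 × 5385.2² / 4π²)^(1/3) = 6640 km.
Altitude h = a − R = 6640 − 6371 = 269 km.

269 km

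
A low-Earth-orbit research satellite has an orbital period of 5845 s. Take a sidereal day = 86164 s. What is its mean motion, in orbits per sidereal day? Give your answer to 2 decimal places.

Orbits per sidereal day = 86164 / 5845.0 = 14.741.

14.74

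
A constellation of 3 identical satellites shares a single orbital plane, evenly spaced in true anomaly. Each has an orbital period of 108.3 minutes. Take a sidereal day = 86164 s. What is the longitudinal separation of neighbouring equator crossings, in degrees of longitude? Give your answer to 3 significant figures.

T = 108.3 min = 6498.0 s.
Single-satellite node shift = (6498.0/86164) × 360° = 27.15°.
With 3 satellites evenly phased, successive equator crossings are 27.15/3 = 9.050° apart.

9.05°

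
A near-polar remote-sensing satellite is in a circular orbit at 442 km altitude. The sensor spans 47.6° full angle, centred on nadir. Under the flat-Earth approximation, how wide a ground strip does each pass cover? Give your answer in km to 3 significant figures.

Half-angle = 47.6°/2 = 23.8°.
Swath width ≈ 2h·tan(θ/2) = 2 × 442 × tan(23.8°) = 389.9 km.

390 km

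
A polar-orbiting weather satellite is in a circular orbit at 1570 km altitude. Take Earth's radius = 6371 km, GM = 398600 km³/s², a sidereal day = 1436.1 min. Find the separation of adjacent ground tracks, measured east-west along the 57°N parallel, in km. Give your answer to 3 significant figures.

Semi-major axis a = 6371 + 1570 = 7941 km. Period T = 2π√(a³/μ) = 2π√(7941³/398600) = 7042.5 s = 117.37 min.
Node shift per orbit = (7042.5/86166) × 360° = 29.42°.
Equatorial spacing = 29.42 × 111.2 km/° = 3272 km.
At 57° latitude, spacing = 3272 × cos(57°) = 1782 km.

1780 km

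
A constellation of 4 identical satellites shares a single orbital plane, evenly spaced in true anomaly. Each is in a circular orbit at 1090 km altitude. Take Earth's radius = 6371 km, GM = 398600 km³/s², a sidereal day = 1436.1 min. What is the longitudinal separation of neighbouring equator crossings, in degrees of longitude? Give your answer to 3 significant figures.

Semi-major axis a = 6371 + 1090 = 7461 km. Period T = 2π√(a³/μ) = 2π√(7461³/398600) = 6413.7 s = 106.89 min.
Single-satellite node shift = (6413.7/86166) × 360° = 26.80°.
With 4 satellites evenly phased, successive equator crossings are 26.80/4 = 6.699° apart.

6.70°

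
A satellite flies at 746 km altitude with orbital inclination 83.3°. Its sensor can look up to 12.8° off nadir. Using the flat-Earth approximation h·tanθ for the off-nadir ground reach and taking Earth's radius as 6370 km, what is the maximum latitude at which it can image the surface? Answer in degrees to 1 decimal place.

84.8°

For a prograde orbit the ground track reaches latitude ±i = ±83.3°.
Sensor half-swath on the ground ≈ 746·tan(12.8°) = 169 km = 1.52° of latitude.
Maximum observable latitude ≈ 83.3 + 1.52 = 84.8°.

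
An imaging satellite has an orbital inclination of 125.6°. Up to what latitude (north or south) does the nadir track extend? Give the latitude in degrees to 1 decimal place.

Retrograde orbit: the ground track reaches ±(180° − i) = ±(180 − 125.6) = ±54.4°.

54.4°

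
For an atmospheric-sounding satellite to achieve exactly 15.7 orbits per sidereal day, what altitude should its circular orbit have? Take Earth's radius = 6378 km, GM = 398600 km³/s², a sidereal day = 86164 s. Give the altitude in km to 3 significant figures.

347 km

Required period T = 86164 / 15.7 = 5488.2 s.
From T = 2π√(a³/μ): a = (μ T²/4π²)^(1/3) = (398600 × 5488.2² / 4π²)^(1/3) = 6725 km.
Altitude h = a − R = 6725 − 6378 = 347 km.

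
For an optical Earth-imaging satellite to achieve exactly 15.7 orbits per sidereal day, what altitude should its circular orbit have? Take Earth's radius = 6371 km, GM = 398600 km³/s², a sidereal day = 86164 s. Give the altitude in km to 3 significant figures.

Required period T = 86164 / 15.7 = 5488.2 s.
From T = 2π√(a³/μ): a = (μ T²/4π²)^(1/3) = (398600 × 5488.2² / 4π²)^(1/3) = 6725 km.
Altitude h = a − R = 6725 − 6371 = 354 km.

354 km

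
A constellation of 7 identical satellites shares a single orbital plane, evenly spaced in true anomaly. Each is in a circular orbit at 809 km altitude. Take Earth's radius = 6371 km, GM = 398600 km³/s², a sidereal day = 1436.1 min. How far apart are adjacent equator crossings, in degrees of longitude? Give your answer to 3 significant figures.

Semi-major axis a = 6371 + 809 = 7180 km. Period T = 2π√(a³/μ) = 2π√(7180³/398600) = 6054.8 s = 100.91 min.
Single-satellite node shift = (6054.8/86166) × 360° = 25.30°.
With 7 satellites evenly phased, successive equator crossings are 25.30/7 = 3.614° apart.

3.61°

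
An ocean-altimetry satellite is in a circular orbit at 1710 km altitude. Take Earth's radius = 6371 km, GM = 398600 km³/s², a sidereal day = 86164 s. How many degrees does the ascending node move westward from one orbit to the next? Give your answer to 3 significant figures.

30.2°

Semi-major axis a = 6371 + 1710 = 8081 km. Period T = 2π√(a³/μ) = 2π√(8081³/398600) = 7229.5 s = 120.49 min.
During one orbit Earth rotates (7229.5 / 86164) × 360° = 30.21°.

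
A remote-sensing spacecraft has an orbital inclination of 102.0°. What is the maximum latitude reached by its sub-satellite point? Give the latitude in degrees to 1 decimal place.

78.0°

Retrograde orbit: the ground track reaches ±(180° − i) = ±(180 − 102.0) = ±78.0°.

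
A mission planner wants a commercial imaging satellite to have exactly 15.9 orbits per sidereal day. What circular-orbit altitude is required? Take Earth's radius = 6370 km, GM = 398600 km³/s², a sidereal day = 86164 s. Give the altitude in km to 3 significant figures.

298 km

Required period T = 86164 / 15.9 = 5419.1 s.
From T = 2π√(a³/μ): a = (μ T²/4π²)^(1/3) = (398600 × 5419.1² / 4π²)^(1/3) = 6668 km.
Altitude h = a − R = 6668 − 6370 = 298 km.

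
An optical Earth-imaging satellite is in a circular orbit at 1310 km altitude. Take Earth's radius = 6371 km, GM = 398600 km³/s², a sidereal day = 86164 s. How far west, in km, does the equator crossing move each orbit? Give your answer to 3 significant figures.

Semi-major axis a = 6371 + 1310 = 7681 km. Period T = 2π√(a³/μ) = 2π√(7681³/398600) = 6699.4 s = 111.66 min.
During one orbit Earth rotates (6699.4 / 86164) × 360° = 27.99°.
At the equator that is 27.99° × (2π·6371/360) km/° = 27.99 × 111.2 = 3112 km.

3110 km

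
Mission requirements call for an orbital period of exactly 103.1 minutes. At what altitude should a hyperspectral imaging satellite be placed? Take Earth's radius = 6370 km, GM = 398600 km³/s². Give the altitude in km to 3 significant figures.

913 km

T = 103.1 min = 6186.0 s.
From T = 2π√(a³/μ): a = (μ T²/4π²)^(1/3) = (398600 × 6186.0² / 4π²)^(1/3) = 7283 km.
Altitude h = a − R = 7283 − 6370 = 913 km.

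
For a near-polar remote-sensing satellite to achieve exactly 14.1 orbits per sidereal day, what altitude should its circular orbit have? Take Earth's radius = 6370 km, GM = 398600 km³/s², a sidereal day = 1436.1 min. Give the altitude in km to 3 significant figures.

854 km

Required period T = 86166 / 14.1 = 6111.1 s.
From T = 2π√(a³/μ): a = (μ T²/4π²)^(1/3) = (398600 × 6111.1² / 4π²)^(1/3) = 7224 km.
Altitude h = a − R = 7224 − 6370 = 854 km.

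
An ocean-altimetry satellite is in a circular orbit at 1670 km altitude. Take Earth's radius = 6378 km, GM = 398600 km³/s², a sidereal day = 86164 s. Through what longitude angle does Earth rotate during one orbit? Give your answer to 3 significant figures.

30.0°

Semi-major axis a = 6378 + 1670 = 8048 km. Period T = 2π√(a³/μ) = 2π√(8048³/398600) = 7185.3 s = 119.75 min.
During one orbit Earth rotates (7185.3 / 86164) × 360° = 30.02°.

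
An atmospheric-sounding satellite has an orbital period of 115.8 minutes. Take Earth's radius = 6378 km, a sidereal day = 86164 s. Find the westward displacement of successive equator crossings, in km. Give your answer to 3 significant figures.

3230 km

T = 115.8 min = 6948.0 s.
During one orbit Earth rotates (6948.0 / 86164) × 360° = 29.03°.
At the equator that is 29.03° × (2π·6378/360) km/° = 29.03 × 111.3 = 3231 km.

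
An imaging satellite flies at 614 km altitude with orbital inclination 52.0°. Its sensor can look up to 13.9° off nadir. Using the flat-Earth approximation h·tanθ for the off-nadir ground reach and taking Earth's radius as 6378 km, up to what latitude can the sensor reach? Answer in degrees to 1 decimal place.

53.4°

For a prograde orbit the ground track reaches latitude ±i = ±52.0°.
Sensor half-swath on the ground ≈ 614·tan(13.9°) = 152 km = 1.37° of latitude.
Maximum observable latitude ≈ 52.0 + 1.37 = 53.4°.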